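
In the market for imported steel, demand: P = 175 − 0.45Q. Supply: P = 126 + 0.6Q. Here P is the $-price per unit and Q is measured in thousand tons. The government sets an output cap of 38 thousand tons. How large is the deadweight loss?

$39.43 thousand

Competitive equilibrium: 175 − 0.45Q = 126 + 0.6Q → Q* = 46.6667, P* = 154.
At Q = 38: demand price = 175 − 0.45·38 = 157.9; supply price = 126 + 0.6·38 = 148.8.
ΔQ = 46.6667 − 38 = 8.6667; wedge = 157.9 − 148.8 = 9.1.
The triangle = ½ × 8.6667 × 9.1 = $39.43 thousand.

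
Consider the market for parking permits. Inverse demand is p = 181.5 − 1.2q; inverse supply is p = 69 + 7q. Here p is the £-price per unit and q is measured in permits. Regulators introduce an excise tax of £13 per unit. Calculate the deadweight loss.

£10.30

Competitive equilibrium: 181.5 − 1.2q = 69 + 7q → q* = 13.71951, p* = 165.03659.
With the tax, the buyer price exceeds the seller price by 13: (181.5 − 1.2q) − (69 + 7q) = 13 → q' = 12.13415.
Δq = 13.71951 − 12.13415 = 1.58536; the wedge equals the tax, 13.
Welfare loss = ½ × 1.58536 × 13 = £10.30.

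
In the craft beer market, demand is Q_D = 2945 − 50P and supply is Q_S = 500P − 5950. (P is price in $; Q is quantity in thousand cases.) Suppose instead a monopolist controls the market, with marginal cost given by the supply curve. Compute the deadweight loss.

In inverse form: demand P = 58.9 − 0.02Q, supply P = 11.9 + 0.002Q.
Competitive equilibrium: 58.9 − 0.02Q = 11.9 + 0.002Q → Q* = 2136.36364, P* = 16.17273.
Marginal revenue: MR = 58.9 − 0.04Q. Set MR = MC: 58.9 − 0.04Q = 11.9 + 0.002Q → Q_m = 1119.04762.
Price P_m = 58.9 − 0.02·1119.04762 = 36.51905; MC(Q_m) = 11.9 + 0.002·1119.04762 = 14.1381.
Competitive Q* = 2136.36364, so ΔQ = 1017.31602; wedge = 36.51905 − 14.1381 = 22.38095.
Welfare loss = ½ × 1017.31602 × 22.38095 = $11384.25 thousand.

$11384.25 thousand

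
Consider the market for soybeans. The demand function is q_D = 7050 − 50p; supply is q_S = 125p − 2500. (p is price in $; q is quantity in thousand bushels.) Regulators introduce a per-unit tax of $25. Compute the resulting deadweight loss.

$11160.71 thousand

In inverse form: demand p = 141 − 0.02q, supply p = 20 + 0.008q.
Competitive equilibrium: 141 − 0.02q = 20 + 0.008q → q* = 4321.42857, p* = 54.57143.
With the tax, the buyer price exceeds the seller price by 25: (141 − 0.02q) − (20 + 0.008q) = 25 → q' = 3428.57143.
Δq = 4321.42857 − 3428.57143 = 892.85714; the wedge equals the tax, 25.
Deadweight loss = ½ × 892.85714 × 25 = $11160.71 thousand.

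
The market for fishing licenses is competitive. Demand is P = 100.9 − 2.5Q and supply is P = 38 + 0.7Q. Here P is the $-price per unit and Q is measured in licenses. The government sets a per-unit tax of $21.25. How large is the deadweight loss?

$70.56

Competitive equilibrium: 100.9 − 2.5Q = 38 + 0.7Q → Q* = 19.6563, P* = 51.7594.
With the tax, the buyer price exceeds the seller price by 21.25: (100.9 − 2.5Q) − (38 + 0.7Q) = 21.25 → Q' = 13.0156.
ΔQ = 19.6563 − 13.0156 = 6.6407; the wedge equals the tax, 21.25.
Deadweight loss = ½ × 6.6407 × 21.25 = $70.56.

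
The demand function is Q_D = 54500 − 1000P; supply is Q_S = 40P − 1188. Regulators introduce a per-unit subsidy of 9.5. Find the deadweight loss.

1735.58

In inverse form: demand P = 54.5 − 0.001Q, supply P = 29.7 + 0.025Q.
Competitive equilibrium: 54.5 − 0.001Q = 29.7 + 0.025Q → Q* = 953.8462, P* = 53.5462.
The subsidy lowers effective supply by 9.5: P = 20.2 + 0.025Q.
New quantity: 54.5 − 0.001Q = 20.2 + 0.025Q → Q' = 1319.2308.
Overproduction ΔQ = 1319.2308 − 953.8462 = 365.3846; wedge = subsidy = 9.5.
Welfare loss = ½ × 365.3846 × 9.5 = 1735.58.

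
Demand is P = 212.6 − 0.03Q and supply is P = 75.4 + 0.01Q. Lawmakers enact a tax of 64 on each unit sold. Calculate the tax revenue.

Competitive equilibrium: 212.6 − 0.03Q = 75.4 + 0.01Q → Q* = 3430, P* = 109.7.
With the tax, the buyer price exceeds the seller price by 64: (212.6 − 0.03Q) − (75.4 + 0.01Q) = 64 → Q' = 1830.
Tax revenue = 64 × 1830 = 117120.

117120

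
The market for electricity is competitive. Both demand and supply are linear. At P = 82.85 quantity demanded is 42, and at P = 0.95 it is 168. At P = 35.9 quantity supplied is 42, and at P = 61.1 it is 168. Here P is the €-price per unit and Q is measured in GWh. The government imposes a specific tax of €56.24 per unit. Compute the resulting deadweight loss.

€1860.55

Demand slope = (0.95 − 82.85)/(168 − 42) = −0.65, so P = 110.15 − 0.65Q.
Supply slope = (61.1 − 35.9)/(168 − 42) = 0.2, so P = 27.5 + 0.2Q.
Competitive equilibrium: 110.15 − 0.65Q = 27.5 + 0.2Q → Q* = 97.2353, P* = 46.9471.
With the tax, the buyer price exceeds the seller price by 56.24: (110.15 − 0.65Q) − (27.5 + 0.2Q) = 56.24 → Q' = 31.0706.
ΔQ = 97.2353 − 31.0706 = 66.1647; the wedge equals the tax, 56.24.
Deadweight loss = ½ × 66.1647 × 56.24 = €1860.55.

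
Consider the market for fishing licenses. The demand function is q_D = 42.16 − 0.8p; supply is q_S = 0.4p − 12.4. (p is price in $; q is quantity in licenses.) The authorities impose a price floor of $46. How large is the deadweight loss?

In inverse form: demand p = 52.7 − 1.25q, supply p = 31 + 2.5q.
Competitive equilibrium: 52.7 − 1.25q = 31 + 2.5q → q* = 5.7867, p* = 45.4667.
At the floor p = 46, quantity demanded = (52.7 − 46)/1.25 = 5.36.
Sellers' marginal cost at q' = 5.36: 31 + 2.5·5.36 = 44.4.
Δq = 5.7867 − 5.36 = 0.4267; wedge = 46 − 44.4 = 1.6.
DWL = ½ × 0.4267 × 1.6 = $0.34.

$0.34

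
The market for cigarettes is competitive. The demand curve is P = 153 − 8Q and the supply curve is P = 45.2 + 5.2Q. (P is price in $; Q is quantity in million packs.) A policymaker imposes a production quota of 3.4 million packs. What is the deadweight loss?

Competitive equilibrium: 153 − 8Q = 45.2 + 5.2Q → Q* = 8.1667, P* = 87.6667.
At Q = 3.4: demand price = 153 − 8·3.4 = 125.8; supply price = 45.2 + 5.2·3.4 = 62.88.
ΔQ = 8.1667 − 3.4 = 4.7667; wedge = 125.8 − 62.88 = 62.92.
Deadweight loss = ½ × 4.7667 × 62.92 = $149.96 million.

$149.96 million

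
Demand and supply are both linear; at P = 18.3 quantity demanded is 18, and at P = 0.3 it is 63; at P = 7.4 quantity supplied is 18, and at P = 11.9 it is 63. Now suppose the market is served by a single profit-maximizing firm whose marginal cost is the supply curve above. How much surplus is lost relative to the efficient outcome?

Demand slope = (0.3 − 18.3)/(63 − 18) = −0.4, so P = 25.5 − 0.4Q.
Supply slope = (11.9 − 7.4)/(63 − 18) = 0.1, so P = 5.6 + 0.1Q.
Competitive equilibrium: 25.5 − 0.4Q = 5.6 + 0.1Q → Q* = 39.8, P* = 9.58.
Marginal revenue: MR = 25.5 − 0.8Q. Set MR = MC: 25.5 − 0.8Q = 5.6 + 0.1Q → Q_m = 22.1111.
Price P_m = 25.5 − 0.4·22.1111 = 16.6556; MC(Q_m) = 5.6 + 0.1·22.1111 = 7.8111.
Competitive Q* = 39.8, so ΔQ = 17.6889; wedge = 16.6556 − 7.8111 = 8.8445.
The triangle = ½ × 17.6889 × 8.8445 = 78.22.

78.22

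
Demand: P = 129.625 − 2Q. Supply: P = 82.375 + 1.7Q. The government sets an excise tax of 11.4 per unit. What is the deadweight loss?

Competitive equilibrium: 129.625 − 2Q = 82.375 + 1.7Q → Q* = 12.7703, P* = 104.0845.
With the tax, the buyer price exceeds the seller price by 11.4: (129.625 − 2Q) − (82.375 + 1.7Q) = 11.4 → Q' = 9.6892.
ΔQ = 12.7703 − 9.6892 = 3.0811; the wedge equals the tax, 11.4.
Welfare loss = ½ × 3.0811 × 11.4 = 17.56.

17.56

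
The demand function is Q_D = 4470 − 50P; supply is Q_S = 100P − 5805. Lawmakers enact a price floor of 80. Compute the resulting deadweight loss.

In inverse form: demand P = 89.4 − 0.02Q, supply P = 58.05 + 0.01Q.
Competitive equilibrium: 89.4 − 0.02Q = 58.05 + 0.01Q → Q* = 1045, P* = 68.5.
At the floor P = 80, quantity demanded = (89.4 − 80)/0.02 = 470.
Sellers' marginal cost at Q' = 470: 58.05 + 0.01·470 = 62.75.
ΔQ = 1045 − 470 = 575; wedge = 80 − 62.75 = 17.25.
DWL = ½ × 575 × 17.25 = 4959.375.

4959.375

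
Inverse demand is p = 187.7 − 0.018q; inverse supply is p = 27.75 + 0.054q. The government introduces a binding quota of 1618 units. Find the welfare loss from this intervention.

13112.85

Competitive equilibrium: 187.7 − 0.018q = 27.75 + 0.054q → q* = 2221.5278, p* = 147.7125.
At q = 1618: demand price = 187.7 − 0.018·1618 = 158.576; supply price = 27.75 + 0.054·1618 = 115.122.
Δq = 2221.5278 − 1618 = 603.5278; wedge = 158.576 − 115.122 = 43.454.
Welfare loss = ½ × 603.5278 × 43.454 = 13112.85.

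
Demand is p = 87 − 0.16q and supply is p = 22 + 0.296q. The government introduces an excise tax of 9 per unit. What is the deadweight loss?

88.82

Competitive equilibrium: 87 − 0.16q = 22 + 0.296q → q* = 142.5439, p* = 64.193.
With the tax, the buyer price exceeds the seller price by 9: (87 − 0.16q) − (22 + 0.296q) = 9 → q' = 122.807.
Δq = 142.5439 − 122.807 = 19.7369; the wedge equals the tax, 9.
The triangle = ½ × 19.7369 × 9 = 88.82.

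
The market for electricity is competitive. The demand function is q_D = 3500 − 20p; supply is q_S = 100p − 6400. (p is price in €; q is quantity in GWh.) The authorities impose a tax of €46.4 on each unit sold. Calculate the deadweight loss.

€17941.33

In inverse form: demand p = 175 − 0.05q, supply p = 64 + 0.01q.
Competitive equilibrium: 175 − 0.05q = 64 + 0.01q → q* = 1850, p* = 82.5.
With the tax, the buyer price exceeds the seller price by 46.4: (175 − 0.05q) − (64 + 0.01q) = 46.4 → q' = 1076.6667.
Δq = 1850 − 1076.6667 = 773.3333; the wedge equals the tax, 46.4.
Welfare loss = ½ × 773.3333 × 46.4 = €17941.33.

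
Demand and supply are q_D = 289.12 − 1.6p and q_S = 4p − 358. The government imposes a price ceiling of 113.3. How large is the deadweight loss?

In inverse form: demand p = 180.7 − 0.625q, supply p = 89.5 + 0.25q.
Competitive equilibrium: 180.7 − 0.625q = 89.5 + 0.25q → q* = 104.2286, p* = 115.5571.
At the ceiling p = 113.3, quantity supplied = (113.3 − 89.5)/0.25 = 95.2.
Willingness to pay at q' = 95.2: 180.7 − 0.625·95.2 = 121.2.
Δq = 104.2286 − 95.2 = 9.0286; wedge = 121.2 − 113.3 = 7.9.
DWL = ½ × 9.0286 × 7.9 = 35.66.

35.66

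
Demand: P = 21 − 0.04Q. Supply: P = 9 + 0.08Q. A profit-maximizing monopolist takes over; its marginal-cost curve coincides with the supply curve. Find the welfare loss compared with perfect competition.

37.50

Competitive equilibrium: 21 − 0.04Q = 9 + 0.08Q → Q* = 100, P* = 17.
Marginal revenue: MR = 21 − 0.08Q. Set MR = MC: 21 − 0.08Q = 9 + 0.08Q → Q_m = 75.
Price P_m = 21 − 0.04·75 = 18; MC(Q_m) = 9 + 0.08·75 = 15.
Competitive Q* = 100, so ΔQ = 25; wedge = 18 − 15 = 3.
The triangle = ½ × 25 × 3 = 37.50.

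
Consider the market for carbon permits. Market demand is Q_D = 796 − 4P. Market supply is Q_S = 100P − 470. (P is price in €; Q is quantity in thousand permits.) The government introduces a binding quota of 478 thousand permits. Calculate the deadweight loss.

In inverse form: demand P = 199 − 0.25Q, supply P = 4.7 + 0.01Q.
Competitive equilibrium: 199 − 0.25Q = 4.7 + 0.01Q → Q* = 747.3077, P* = 12.1731.
At Q = 478: demand price = 199 − 0.25·478 = 79.5; supply price = 4.7 + 0.01·478 = 9.48.
ΔQ = 747.3077 − 478 = 269.3077; wedge = 79.5 − 9.48 = 70.02.
The triangle = ½ × 269.3077 × 70.02 = €9428.46 thousand.

€9428.46 thousand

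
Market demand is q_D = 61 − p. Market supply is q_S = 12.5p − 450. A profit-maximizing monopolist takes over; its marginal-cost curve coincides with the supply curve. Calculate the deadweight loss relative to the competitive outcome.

In inverse form: demand p = 61 − q, supply p = 36 + 0.08q.
Competitive equilibrium: 61 − q = 36 + 0.08q → q* = 23.1481, p* = 37.8519.
Marginal revenue: MR = 61 − 2q. Set MR = MC: 61 − 2q = 36 + 0.08q → q_m = 12.0192.
Price p_m = 61 − 1·12.0192 = 48.9808; MC(q_m) = 36 + 0.08·12.0192 = 36.9615.
Competitive q* = 23.1481, so Δq = 11.1289; wedge = 48.9808 − 36.9615 = 12.0193.
Welfare loss = ½ × 11.1289 × 12.0193 = 66.88.

66.88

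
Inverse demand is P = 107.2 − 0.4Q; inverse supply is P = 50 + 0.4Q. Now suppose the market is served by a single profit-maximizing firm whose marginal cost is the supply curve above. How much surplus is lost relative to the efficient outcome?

Competitive equilibrium: 107.2 − 0.4Q = 50 + 0.4Q → Q* = 71.5, P* = 78.6.
Marginal revenue: MR = 107.2 − 0.8Q. Set MR = MC: 107.2 − 0.8Q = 50 + 0.4Q → Q_m = 47.6667.
Price P_m = 107.2 − 0.4·47.6667 = 88.1333; MC(Q_m) = 50 + 0.4·47.6667 = 69.0667.
Competitive Q* = 71.5, so ΔQ = 23.8333; wedge = 88.1333 − 69.0667 = 19.0666.
The triangle = ½ × 23.8333 × 19.0666 = 227.21.

227.21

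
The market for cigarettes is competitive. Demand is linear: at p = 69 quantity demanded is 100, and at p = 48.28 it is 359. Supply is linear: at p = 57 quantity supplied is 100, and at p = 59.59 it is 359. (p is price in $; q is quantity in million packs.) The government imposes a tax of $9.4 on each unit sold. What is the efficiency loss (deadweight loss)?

Demand slope = (48.28 − 69)/(359 − 100) = −0.08, so p = 77 − 0.08q.
Supply slope = (59.59 − 57)/(359 − 100) = 0.01, so p = 56 + 0.01q.
Competitive equilibrium: 77 − 0.08q = 56 + 0.01q → q* = 233.3333, p* = 58.3333.
With the tax, the buyer price exceeds the seller price by 9.4: (77 − 0.08q) − (56 + 0.01q) = 9.4 → q' = 128.8889.
Δq = 233.3333 − 128.8889 = 104.4444; the wedge equals the tax, 9.4.
Deadweight loss = ½ × 104.4444 × 9.4 = $490.89 million.

$490.89 million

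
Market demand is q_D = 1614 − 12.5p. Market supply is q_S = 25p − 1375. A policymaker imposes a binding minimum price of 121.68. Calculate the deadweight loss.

In inverse form: demand p = 129.12 − 0.08q, supply p = 55 + 0.04q.
Competitive equilibrium: 129.12 − 0.08q = 55 + 0.04q → q* = 617.6667, p* = 79.7067.
At the floor p = 121.68, quantity demanded = (129.12 − 121.68)/0.08 = 93.
Sellers' marginal cost at q' = 93: 55 + 0.04·93 = 58.72.
Δq = 617.6667 − 93 = 524.6667; wedge = 121.68 − 58.72 = 62.96.
Welfare loss = ½ × 524.6667 × 62.96 = 16516.51.

16516.51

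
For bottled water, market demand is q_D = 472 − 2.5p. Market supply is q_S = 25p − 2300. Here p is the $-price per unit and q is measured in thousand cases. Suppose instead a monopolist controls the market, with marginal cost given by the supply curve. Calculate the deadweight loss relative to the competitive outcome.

$2414.51 thousand

In inverse form: demand p = 188.8 − 0.4q, supply p = 92 + 0.04q.
Competitive equilibrium: 188.8 − 0.4q = 92 + 0.04q → q* = 220, p* = 100.8.
Marginal revenue: MR = 188.8 − 0.8q. Set MR = MC: 188.8 − 0.8q = 92 + 0.04q → q_m = 115.2381.
Price p_m = 188.8 − 0.4·115.2381 = 142.70476; MC(q_m) = 92 + 0.04·115.2381 = 96.60952.
Competitive q* = 220, so Δq = 104.7619; wedge = 142.70476 − 96.60952 = 46.09524.
The triangle = ½ × 104.7619 × 46.09524 = $2414.51 thousand.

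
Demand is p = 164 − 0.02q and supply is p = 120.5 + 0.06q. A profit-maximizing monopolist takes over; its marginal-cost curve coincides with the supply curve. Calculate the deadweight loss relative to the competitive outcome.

Competitive equilibrium: 164 − 0.02q = 120.5 + 0.06q → q* = 543.75, p* = 153.125.
Marginal revenue: MR = 164 − 0.04q. Set MR = MC: 164 − 0.04q = 120.5 + 0.06q → q_m = 435.
Price p_m = 164 − 0.02·435 = 155.3; MC(q_m) = 120.5 + 0.06·435 = 146.6.
Competitive q* = 543.75, so Δq = 108.75; wedge = 155.3 − 146.6 = 8.7.
Welfare loss = ½ × 108.75 × 8.7 = 473.06.

473.06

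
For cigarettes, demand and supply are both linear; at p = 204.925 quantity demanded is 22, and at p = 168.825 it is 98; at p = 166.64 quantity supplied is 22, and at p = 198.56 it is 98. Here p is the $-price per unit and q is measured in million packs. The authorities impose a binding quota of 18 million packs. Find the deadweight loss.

Demand slope = (168.825 − 204.925)/(98 − 22) = −0.475, so p = 215.375 − 0.475q.
Supply slope = (198.56 − 166.64)/(98 − 22) = 0.42, so p = 157.4 + 0.42q.
Competitive equilibrium: 215.375 − 0.475q = 157.4 + 0.42q → q* = 64.7765, p* = 184.6061.
At q = 18: demand price = 215.375 − 0.475·18 = 206.825; supply price = 157.4 + 0.42·18 = 164.96.
Δq = 64.7765 − 18 = 46.7765; wedge = 206.825 − 164.96 = 41.865.
The triangle = ½ × 46.7765 × 41.865 = $979.15 million.

$979.15 million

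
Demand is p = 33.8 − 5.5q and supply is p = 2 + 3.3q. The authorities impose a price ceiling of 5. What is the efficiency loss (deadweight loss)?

32.18

Competitive equilibrium: 33.8 − 5.5q = 2 + 3.3q → q* = 3.6136, p* = 13.925.
At the ceiling p = 5, quantity supplied = (5 − 2)/3.3 = 0.9091.
Willingness to pay at q' = 0.9091: 33.8 − 5.5·0.9091 = 28.8.
Δq = 3.6136 − 0.9091 = 2.7045; wedge = 28.8 − 5 = 23.8.
The triangle = ½ × 2.7045 × 23.8 = 32.18.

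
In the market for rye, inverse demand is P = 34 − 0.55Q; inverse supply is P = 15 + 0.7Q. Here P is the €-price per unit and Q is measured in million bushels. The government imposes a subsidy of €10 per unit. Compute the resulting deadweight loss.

Competitive equilibrium: 34 − 0.55Q = 15 + 0.7Q → Q* = 15.2, P* = 25.64.
The subsidy lowers effective supply by 10: P = 5 + 0.7Q.
New quantity: 34 − 0.55Q = 5 + 0.7Q → Q' = 23.2.
Overproduction ΔQ = 23.2 − 15.2 = 8; wedge = subsidy = 10.
The triangle = ½ × 8 × 10 = €40 million.

€40 million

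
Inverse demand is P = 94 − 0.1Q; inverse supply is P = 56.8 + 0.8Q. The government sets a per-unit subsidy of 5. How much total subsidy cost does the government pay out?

234.44

Competitive equilibrium: 94 − 0.1Q = 56.8 + 0.8Q → Q* = 41.3333, P* = 89.8667.
The subsidy lowers effective supply by 5: P = 51.8 + 0.8Q.
New quantity: 94 − 0.1Q = 51.8 + 0.8Q → Q' = 46.8889.
Total subsidy cost = 5 × 46.8889 = 234.44.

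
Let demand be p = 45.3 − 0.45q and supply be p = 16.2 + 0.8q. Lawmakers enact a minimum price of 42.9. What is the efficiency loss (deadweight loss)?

201.30

Competitive equilibrium: 45.3 − 0.45q = 16.2 + 0.8q → q* = 23.28, p* = 34.824.
At the floor p = 42.9, quantity demanded = (45.3 − 42.9)/0.45 = 5.3333.
Sellers' marginal cost at q' = 5.3333: 16.2 + 0.8·5.3333 = 20.4666.
Δq = 23.28 − 5.3333 = 17.9467; wedge = 42.9 − 20.4666 = 22.4334.
Deadweight loss = ½ × 17.9467 × 22.4334 = 201.30.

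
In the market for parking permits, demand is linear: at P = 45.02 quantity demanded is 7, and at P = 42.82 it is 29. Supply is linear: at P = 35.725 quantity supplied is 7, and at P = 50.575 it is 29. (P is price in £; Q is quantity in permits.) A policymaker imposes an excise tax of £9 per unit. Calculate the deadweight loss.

£52.26

Demand slope = (42.82 − 45.02)/(29 − 7) = −0.1, so P = 45.72 − 0.1Q.
Supply slope = (50.575 − 35.725)/(29 − 7) = 0.675, so P = 31 + 0.675Q.
Competitive equilibrium: 45.72 − 0.1Q = 31 + 0.675Q → Q* = 18.9935, P* = 43.8206.
With the tax, the buyer price exceeds the seller price by 9: (45.72 − 0.1Q) − (31 + 0.675Q) = 9 → Q' = 7.3806.
ΔQ = 18.9935 − 7.3806 = 11.6129; the wedge equals the tax, 9.
Deadweight loss = ½ × 11.6129 × 9 = £52.26.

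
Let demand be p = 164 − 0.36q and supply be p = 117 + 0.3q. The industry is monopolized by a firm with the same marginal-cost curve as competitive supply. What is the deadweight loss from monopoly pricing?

208.46

Competitive equilibrium: 164 − 0.36q = 117 + 0.3q → q* = 71.2121, p* = 138.3636.
Marginal revenue: MR = 164 − 0.72q. Set MR = MC: 164 − 0.72q = 117 + 0.3q → q_m = 46.0784.
Price p_m = 164 − 0.36·46.0784 = 147.4118; MC(q_m) = 117 + 0.3·46.0784 = 130.8235.
Competitive q* = 71.2121, so Δq = 25.1337; wedge = 147.4118 − 130.8235 = 16.5883.
DWL = ½ × 25.1337 × 16.5883 = 208.46.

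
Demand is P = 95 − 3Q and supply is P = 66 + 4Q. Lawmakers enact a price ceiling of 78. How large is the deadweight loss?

Competitive equilibrium: 95 − 3Q = 66 + 4Q → Q* = 4.1429, P* = 82.5714.
At the ceiling P = 78, quantity supplied = (78 − 66)/4 = 3.
Willingness to pay at Q' = 3: 95 − 3·3 = 86.
ΔQ = 4.1429 − 3 = 1.1429; wedge = 86 − 78 = 8.
Welfare loss = ½ × 1.1429 × 8 = 4.57.

4.57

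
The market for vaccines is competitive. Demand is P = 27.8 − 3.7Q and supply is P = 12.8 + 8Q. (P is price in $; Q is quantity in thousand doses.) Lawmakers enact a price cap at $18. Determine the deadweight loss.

Competitive equilibrium: 27.8 − 3.7Q = 12.8 + 8Q → Q* = 1.2821, P* = 23.0564.
At the ceiling P = 18, quantity supplied = (18 − 12.8)/8 = 0.65.
Willingness to pay at Q' = 0.65: 27.8 − 3.7·0.65 = 25.395.
ΔQ = 1.2821 − 0.65 = 0.6321; wedge = 25.395 − 18 = 7.395.
The triangle = ½ × 0.6321 × 7.395 = $2.34 thousand.

$2.34 thousand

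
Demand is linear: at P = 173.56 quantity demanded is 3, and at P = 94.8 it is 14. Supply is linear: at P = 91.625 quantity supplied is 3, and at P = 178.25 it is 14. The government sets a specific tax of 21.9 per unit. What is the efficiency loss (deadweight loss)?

15.95

Demand slope = (94.8 − 173.56)/(14 − 3) = −7.16, so P = 195.04 − 7.16Q.
Supply slope = (178.25 − 91.625)/(14 − 3) = 7.875, so P = 68 + 7.875Q.
Competitive equilibrium: 195.04 − 7.16Q = 68 + 7.875Q → Q* = 8.4496, P* = 134.5407.
With the tax, the buyer price exceeds the seller price by 21.9: (195.04 − 7.16Q) − (68 + 7.875Q) = 21.9 → Q' = 6.993.
ΔQ = 8.4496 − 6.993 = 1.4566; the wedge equals the tax, 21.9.
Welfare loss = ½ × 1.4566 × 21.9 = 15.95.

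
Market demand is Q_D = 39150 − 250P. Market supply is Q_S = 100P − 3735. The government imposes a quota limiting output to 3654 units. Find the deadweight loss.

In inverse form: demand P = 156.6 − 0.004Q, supply P = 37.35 + 0.01Q.
Competitive equilibrium: 156.6 − 0.004Q = 37.35 + 0.01Q → Q* = 8517.8571, P* = 122.5286.
At Q = 3654: demand price = 156.6 − 0.004·3654 = 141.984; supply price = 37.35 + 0.01·3654 = 73.89.
ΔQ = 8517.8571 − 3654 = 4863.8571; wedge = 141.984 − 73.89 = 68.094.
The triangle = ½ × 4863.8571 × 68.094 = 165599.74.

165599.74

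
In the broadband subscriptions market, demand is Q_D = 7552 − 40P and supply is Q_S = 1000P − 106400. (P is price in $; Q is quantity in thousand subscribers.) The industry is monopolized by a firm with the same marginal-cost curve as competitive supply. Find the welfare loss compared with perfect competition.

In inverse form: demand P = 188.8 − 0.025Q, supply P = 106.4 + 0.001Q.
Competitive equilibrium: 188.8 − 0.025Q = 106.4 + 0.001Q → Q* = 3169.230769, P* = 109.569231.
Marginal revenue: MR = 188.8 − 0.05Q. Set MR = MC: 188.8 − 0.05Q = 106.4 + 0.001Q → Q_m = 1615.686275.
Price P_m = 188.8 − 0.025·1615.686275 = 148.407843; MC(Q_m) = 106.4 + 0.001·1615.686275 = 108.015686.
Competitive Q* = 3169.230769, so ΔQ = 1553.544494; wedge = 148.407843 − 108.015686 = 40.392157.
Deadweight loss = ½ × 1553.544494 × 40.392157 = $31375.51 thousand.

$31375.51 thousand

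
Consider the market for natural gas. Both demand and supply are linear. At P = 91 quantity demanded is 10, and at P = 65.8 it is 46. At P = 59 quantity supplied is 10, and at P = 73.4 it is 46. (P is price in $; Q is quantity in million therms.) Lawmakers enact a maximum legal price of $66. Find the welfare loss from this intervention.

Demand slope = (65.8 − 91)/(46 − 10) = −0.7, so P = 98 − 0.7Q.
Supply slope = (73.4 − 59)/(46 − 10) = 0.4, so P = 55 + 0.4Q.
Competitive equilibrium: 98 − 0.7Q = 55 + 0.4Q → Q* = 39.0909, P* = 70.6364.
At the ceiling P = 66, quantity supplied = (66 − 55)/0.4 = 27.5.
Willingness to pay at Q' = 27.5: 98 − 0.7·27.5 = 78.75.
ΔQ = 39.0909 − 27.5 = 11.5909; wedge = 78.75 − 66 = 12.75.
The triangle = ½ × 11.5909 × 12.75 = $73.89 million.

$73.89 million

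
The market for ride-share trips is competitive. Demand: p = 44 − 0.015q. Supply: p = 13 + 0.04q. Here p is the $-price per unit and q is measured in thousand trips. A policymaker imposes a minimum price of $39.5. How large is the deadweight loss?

$1911.36 thousand

Competitive equilibrium: 44 − 0.015q = 13 + 0.04q → q* = 563.6364, p* = 35.5455.
At the floor p = 39.5, quantity demanded = (44 − 39.5)/0.015 = 300.
Sellers' marginal cost at q' = 300: 13 + 0.04·300 = 25.
Δq = 563.6364 − 300 = 263.6364; wedge = 39.5 − 25 = 14.5.
The triangle = ½ × 263.6364 × 14.5 = $1911.36 thousand.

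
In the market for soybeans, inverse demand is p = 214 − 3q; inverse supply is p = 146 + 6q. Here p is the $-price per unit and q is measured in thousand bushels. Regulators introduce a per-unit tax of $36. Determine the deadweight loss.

$72 thousand

Competitive equilibrium: 214 − 3q = 146 + 6q → q* = 7.5556, p* = 191.3333.
With the tax, the buyer price exceeds the seller price by 36: (214 − 3q) − (146 + 6q) = 36 → q' = 3.5556.
Δq = 7.5556 − 3.5556 = 4; the wedge equals the tax, 36.
The triangle = ½ × 4 × 36 = $72 thousand.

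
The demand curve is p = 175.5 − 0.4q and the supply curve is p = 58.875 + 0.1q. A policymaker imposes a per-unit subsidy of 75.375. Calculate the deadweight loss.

5681.39

Competitive equilibrium: 175.5 − 0.4q = 58.875 + 0.1q → q* = 233.25, p* = 82.2.
The subsidy lowers effective supply by 75.375: p = 0.1q − 16.5.
New quantity: 175.5 − 0.4q = 0.1q − 16.5 → q' = 384.
Overproduction Δq = 384 − 233.25 = 150.75; wedge = subsidy = 75.375.
The triangle = ½ × 150.75 × 75.375 = 5681.39.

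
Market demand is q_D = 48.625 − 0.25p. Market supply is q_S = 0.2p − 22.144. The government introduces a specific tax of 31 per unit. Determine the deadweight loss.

53.39

In inverse form: demand p = 194.5 − 4q, supply p = 110.72 + 5q.
Competitive equilibrium: 194.5 − 4q = 110.72 + 5q → q* = 9.3089, p* = 157.2644.
With the tax, the buyer price exceeds the seller price by 31: (194.5 − 4q) − (110.72 + 5q) = 31 → q' = 5.8644.
Δq = 9.3089 − 5.8644 = 3.4445; the wedge equals the tax, 31.
Welfare loss = ½ × 3.4445 × 31 = 53.39.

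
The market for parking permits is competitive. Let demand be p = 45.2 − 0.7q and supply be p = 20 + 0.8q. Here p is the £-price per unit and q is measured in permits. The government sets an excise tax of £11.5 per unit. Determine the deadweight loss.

£44.08

Competitive equilibrium: 45.2 − 0.7q = 20 + 0.8q → q* = 16.8, p* = 33.44.
With the tax, the buyer price exceeds the seller price by 11.5: (45.2 − 0.7q) − (20 + 0.8q) = 11.5 → q' = 9.1333.
Δq = 16.8 − 9.1333 = 7.6667; the wedge equals the tax, 11.5.
DWL = ½ × 7.6667 × 11.5 = £44.08.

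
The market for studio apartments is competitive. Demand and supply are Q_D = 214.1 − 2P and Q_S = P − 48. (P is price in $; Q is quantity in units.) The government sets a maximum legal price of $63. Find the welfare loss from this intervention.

In inverse form: demand P = 107.05 − 0.5Q, supply P = 48 + Q.
Competitive equilibrium: 107.05 − 0.5Q = 48 + Q → Q* = 39.3667, P* = 87.3667.
At the ceiling P = 63, quantity supplied = (63 − 48)/1 = 15.
Willingness to pay at Q' = 15: 107.05 − 0.5·15 = 99.55.
ΔQ = 39.3667 − 15 = 24.3667; wedge = 99.55 − 63 = 36.55.
Welfare loss = ½ × 24.3667 × 36.55 = $445.30.

$445.30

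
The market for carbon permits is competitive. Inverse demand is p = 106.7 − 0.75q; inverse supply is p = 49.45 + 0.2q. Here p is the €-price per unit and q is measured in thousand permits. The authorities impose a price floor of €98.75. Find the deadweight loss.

€1171.55 thousand

Competitive equilibrium: 106.7 − 0.75q = 49.45 + 0.2q → q* = 60.2632, p* = 61.5026.
At the floor p = 98.75, quantity demanded = (106.7 − 98.75)/0.75 = 10.6.
Sellers' marginal cost at q' = 10.6: 49.45 + 0.2·10.6 = 51.57.
Δq = 60.2632 − 10.6 = 49.6632; wedge = 98.75 − 51.57 = 47.18.
Deadweight loss = ½ × 49.6632 × 47.18 = €1171.55 thousand.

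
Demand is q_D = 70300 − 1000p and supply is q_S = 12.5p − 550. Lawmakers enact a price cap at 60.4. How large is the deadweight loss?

580.20

In inverse form: demand p = 70.3 − 0.001q, supply p = 44 + 0.08q.
Competitive equilibrium: 70.3 − 0.001q = 44 + 0.08q → q* = 324.6914, p* = 69.9753.
At the ceiling p = 60.4, quantity supplied = (60.4 − 44)/0.08 = 205.
Willingness to pay at q' = 205: 70.3 − 0.001·205 = 70.095.
Δq = 324.6914 − 205 = 119.6914; wedge = 70.095 − 60.4 = 9.695.
Deadweight loss = ½ × 119.6914 × 9.695 = 580.20.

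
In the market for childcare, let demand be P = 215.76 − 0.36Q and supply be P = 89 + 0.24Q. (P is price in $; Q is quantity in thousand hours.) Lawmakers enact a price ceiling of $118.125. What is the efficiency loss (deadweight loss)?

$2425.28 thousand

Competitive equilibrium: 215.76 − 0.36Q = 89 + 0.24Q → Q* = 211.2667, P* = 139.704.
At the ceiling P = 118.125, quantity supplied = (118.125 − 89)/0.24 = 121.3542.
Willingness to pay at Q' = 121.3542: 215.76 − 0.36·121.3542 = 172.0725.
ΔQ = 211.2667 − 121.3542 = 89.9125; wedge = 172.0725 − 118.125 = 53.9475.
Deadweight loss = ½ × 89.9125 × 53.9475 = $2425.28 thousand.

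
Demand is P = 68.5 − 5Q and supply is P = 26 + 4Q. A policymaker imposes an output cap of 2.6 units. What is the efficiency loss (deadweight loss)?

20.27

Competitive equilibrium: 68.5 − 5Q = 26 + 4Q → Q* = 4.7222, P* = 44.8889.
At Q = 2.6: demand price = 68.5 − 5·2.6 = 55.5; supply price = 26 + 4·2.6 = 36.4.
ΔQ = 4.7222 − 2.6 = 2.1222; wedge = 55.5 − 36.4 = 19.1.
The triangle = ½ × 2.1222 × 19.1 = 20.27.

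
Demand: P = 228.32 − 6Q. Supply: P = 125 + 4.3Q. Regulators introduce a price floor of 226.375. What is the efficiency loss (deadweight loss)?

485.25

Competitive equilibrium: 228.32 − 6Q = 125 + 4.3Q → Q* = 10.0311, P* = 168.1336.
At the floor P = 226.375, quantity demanded = (228.32 − 226.375)/6 = 0.3242.
Sellers' marginal cost at Q' = 0.3242: 125 + 4.3·0.3242 = 126.3941.
ΔQ = 10.0311 − 0.3242 = 9.7069; wedge = 226.375 − 126.3941 = 99.9809.
The triangle = ½ × 9.7069 × 99.9809 = 485.25.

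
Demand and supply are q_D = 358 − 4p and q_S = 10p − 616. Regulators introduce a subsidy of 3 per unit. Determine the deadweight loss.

In inverse form: demand p = 89.5 − 0.25q, supply p = 61.6 + 0.1q.
Competitive equilibrium: 89.5 − 0.25q = 61.6 + 0.1q → q* = 79.7143, p* = 69.5714.
The subsidy lowers effective supply by 3: p = 58.6 + 0.1q.
New quantity: 89.5 − 0.25q = 58.6 + 0.1q → q' = 88.2857.
Overproduction Δq = 88.2857 − 79.7143 = 8.5714; wedge = subsidy = 3.
DWL = ½ × 8.5714 × 3 = 12.86.

12.86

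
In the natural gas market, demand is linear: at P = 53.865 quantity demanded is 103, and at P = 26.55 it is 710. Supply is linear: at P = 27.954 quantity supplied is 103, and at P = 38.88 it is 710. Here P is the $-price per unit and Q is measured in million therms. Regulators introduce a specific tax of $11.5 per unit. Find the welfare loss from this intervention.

$1049.60 million

Demand slope = (26.55 − 53.865)/(710 − 103) = −0.045, so P = 58.5 − 0.045Q.
Supply slope = (38.88 − 27.954)/(710 − 103) = 0.018, so P = 26.1 + 0.018Q.
Competitive equilibrium: 58.5 − 0.045Q = 26.1 + 0.018Q → Q* = 514.2857, P* = 35.3571.
With the tax, the buyer price exceeds the seller price by 11.5: (58.5 − 0.045Q) − (26.1 + 0.018Q) = 11.5 → Q' = 331.746.
ΔQ = 514.2857 − 331.746 = 182.5397; the wedge equals the tax, 11.5.
Welfare loss = ½ × 182.5397 × 11.5 = $1049.60 million.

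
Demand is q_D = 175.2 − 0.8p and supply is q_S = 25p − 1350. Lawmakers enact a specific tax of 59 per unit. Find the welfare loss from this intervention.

In inverse form: demand p = 219 − 1.25q, supply p = 54 + 0.04q.
Competitive equilibrium: 219 − 1.25q = 54 + 0.04q → q* = 127.90698, p* = 59.11628.
With the tax, the buyer price exceeds the seller price by 59: (219 − 1.25q) − (54 + 0.04q) = 59 → q' = 82.17054.
Δq = 127.90698 − 82.17054 = 45.73644; the wedge equals the tax, 59.
The triangle = ½ × 45.73644 × 59 = 1349.22.

1349.22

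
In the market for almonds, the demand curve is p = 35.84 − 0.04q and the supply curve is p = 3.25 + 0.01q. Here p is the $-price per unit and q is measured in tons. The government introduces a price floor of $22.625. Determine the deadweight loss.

Competitive equilibrium: 35.84 − 0.04q = 3.25 + 0.01q → q* = 651.8, p* = 9.768.
At the floor p = 22.625, quantity demanded = (35.84 − 22.625)/0.04 = 330.375.
Sellers' marginal cost at q' = 330.375: 3.25 + 0.01·330.375 = 6.55375.
Δq = 651.8 − 330.375 = 321.425; wedge = 22.625 − 6.55375 = 16.07125.
Deadweight loss = ½ × 321.425 × 16.07125 = $2582.85.

$2582.85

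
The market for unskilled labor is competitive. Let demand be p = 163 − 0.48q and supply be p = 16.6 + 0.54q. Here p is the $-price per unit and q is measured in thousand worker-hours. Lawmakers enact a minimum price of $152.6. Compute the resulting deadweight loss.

Competitive equilibrium: 163 − 0.48q = 16.6 + 0.54q → q* = 143.5294, p* = 94.1059.
At the floor p = 152.6, quantity demanded = (163 − 152.6)/0.48 = 21.6667.
Sellers' marginal cost at q' = 21.6667: 16.6 + 0.54·21.6667 = 28.3.
Δq = 143.5294 − 21.6667 = 121.8627; wedge = 152.6 − 28.3 = 124.3.
DWL = ½ × 121.8627 × 124.3 = $7573.77 thousand.

$7573.77 thousand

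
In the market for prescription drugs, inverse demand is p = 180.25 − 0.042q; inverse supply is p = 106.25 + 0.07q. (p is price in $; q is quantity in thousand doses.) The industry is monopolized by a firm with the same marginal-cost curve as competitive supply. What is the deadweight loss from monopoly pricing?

Competitive equilibrium: 180.25 − 0.042q = 106.25 + 0.07q → q* = 660.7143, p* = 152.5.
Marginal revenue: MR = 180.25 − 0.084q. Set MR = MC: 180.25 − 0.084q = 106.25 + 0.07q → q_m = 480.5195.
Price p_m = 180.25 − 0.042·480.5195 = 160.0682; MC(q_m) = 106.25 + 0.07·480.5195 = 139.8864.
Competitive q* = 660.7143, so Δq = 180.1948; wedge = 160.0682 − 139.8864 = 20.1818.
Welfare loss = ½ × 180.1948 × 20.1818 = $1818.33 thousand.

$1818.33 thousand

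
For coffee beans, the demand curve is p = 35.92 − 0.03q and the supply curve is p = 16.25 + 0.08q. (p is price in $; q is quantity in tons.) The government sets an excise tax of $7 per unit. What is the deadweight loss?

$222.73

Competitive equilibrium: 35.92 − 0.03q = 16.25 + 0.08q → q* = 178.8182, p* = 30.5555.
With the tax, the buyer price exceeds the seller price by 7: (35.92 − 0.03q) − (16.25 + 0.08q) = 7 → q' = 115.1818.
Δq = 178.8182 − 115.1818 = 63.6364; the wedge equals the tax, 7.
Deadweight loss = ½ × 63.6364 × 7 = $222.73.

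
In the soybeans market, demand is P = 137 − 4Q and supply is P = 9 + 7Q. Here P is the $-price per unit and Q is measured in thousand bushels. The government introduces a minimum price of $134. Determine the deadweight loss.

Competitive equilibrium: 137 − 4Q = 9 + 7Q → Q* = 11.6364, P* = 90.4545.
At the floor P = 134, quantity demanded = (137 − 134)/4 = 0.75.
Sellers' marginal cost at Q' = 0.75: 9 + 7·0.75 = 14.25.
ΔQ = 11.6364 − 0.75 = 10.8864; wedge = 134 − 14.25 = 119.75.
DWL = ½ × 10.8864 × 119.75 = $651.82 thousand.

$651.82 thousand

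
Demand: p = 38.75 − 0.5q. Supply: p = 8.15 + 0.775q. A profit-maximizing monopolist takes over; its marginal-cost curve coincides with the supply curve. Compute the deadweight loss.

Competitive equilibrium: 38.75 − 0.5q = 8.15 + 0.775q → q* = 24, p* = 26.75.
Marginal revenue: MR = 38.75 − q. Set MR = MC: 38.75 − q = 8.15 + 0.775q → q_m = 17.2394.
Price p_m = 38.75 − 0.5·17.2394 = 30.1303; MC(q_m) = 8.15 + 0.775·17.2394 = 21.5105.
Competitive q* = 24, so Δq = 6.7606; wedge = 30.1303 − 21.5105 = 8.6198.
Deadweight loss = ½ × 6.7606 × 8.6198 = 29.14.

29.14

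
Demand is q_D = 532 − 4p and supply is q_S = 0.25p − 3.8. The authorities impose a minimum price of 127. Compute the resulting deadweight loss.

In inverse form: demand p = 133 − 0.25q, supply p = 15.2 + 4q.
Competitive equilibrium: 133 − 0.25q = 15.2 + 4q → q* = 27.7176, p* = 126.0706.
At the floor p = 127, quantity demanded = (133 − 127)/0.25 = 24.
Sellers' marginal cost at q' = 24: 15.2 + 4·24 = 111.2.
Δq = 27.7176 − 24 = 3.7176; wedge = 127 − 111.2 = 15.8.
The triangle = ½ × 3.7176 × 15.8 = 29.37.

29.37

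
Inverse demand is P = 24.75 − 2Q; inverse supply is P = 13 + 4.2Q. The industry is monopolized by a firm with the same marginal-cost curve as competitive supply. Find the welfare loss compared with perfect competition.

0.66

Competitive equilibrium: 24.75 − 2Q = 13 + 4.2Q → Q* = 1.8952, P* = 20.9597.
Marginal revenue: MR = 24.75 − 4Q. Set MR = MC: 24.75 − 4Q = 13 + 4.2Q → Q_m = 1.4329.
Price P_m = 24.75 − 2·1.4329 = 21.8842; MC(Q_m) = 13 + 4.2·1.4329 = 19.0182.
Competitive Q* = 1.8952, so ΔQ = 0.4623; wedge = 21.8842 − 19.0182 = 2.866.
The triangle = ½ × 0.4623 × 2.866 = 0.66.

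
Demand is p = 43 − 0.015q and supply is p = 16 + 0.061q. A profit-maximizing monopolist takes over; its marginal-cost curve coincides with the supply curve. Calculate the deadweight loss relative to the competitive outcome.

130.31

Competitive equilibrium: 43 − 0.015q = 16 + 0.061q → q* = 355.2632, p* = 37.6711.
Marginal revenue: MR = 43 − 0.03q. Set MR = MC: 43 − 0.03q = 16 + 0.061q → q_m = 296.7033.
Price p_m = 43 − 0.015·296.7033 = 38.5495; MC(q_m) = 16 + 0.061·296.7033 = 34.0989.
Competitive q* = 355.2632, so Δq = 58.5599; wedge = 38.5495 − 34.0989 = 4.4506.
Deadweight loss = ½ × 58.5599 × 4.4506 = 130.31.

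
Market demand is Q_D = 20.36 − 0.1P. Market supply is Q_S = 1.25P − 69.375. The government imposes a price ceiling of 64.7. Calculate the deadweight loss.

In inverse form: demand P = 203.6 − 10Q, supply P = 55.5 + 0.8Q.
Competitive equilibrium: 203.6 − 10Q = 55.5 + 0.8Q → Q* = 13.71296, P* = 66.47037.
At the ceiling P = 64.7, quantity supplied = (64.7 − 55.5)/0.8 = 11.5.
Willingness to pay at Q' = 11.5: 203.6 − 10·11.5 = 88.6.
ΔQ = 13.71296 − 11.5 = 2.21296; wedge = 88.6 − 64.7 = 23.9.
The triangle = ½ × 2.21296 × 23.9 = 26.44.

26.44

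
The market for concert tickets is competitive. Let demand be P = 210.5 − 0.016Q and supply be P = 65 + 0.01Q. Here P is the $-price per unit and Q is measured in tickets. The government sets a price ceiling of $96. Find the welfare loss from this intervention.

Competitive equilibrium: 210.5 − 0.016Q = 65 + 0.01Q → Q* = 5596.1538, P* = 120.9615.
At the ceiling P = 96, quantity supplied = (96 − 65)/0.01 = 3100.
Willingness to pay at Q' = 3100: 210.5 − 0.016·3100 = 160.9.
ΔQ = 5596.1538 − 3100 = 2496.1538; wedge = 160.9 − 96 = 64.9.
Deadweight loss = ½ × 2496.1538 × 64.9 = $81000.19.

$81000.19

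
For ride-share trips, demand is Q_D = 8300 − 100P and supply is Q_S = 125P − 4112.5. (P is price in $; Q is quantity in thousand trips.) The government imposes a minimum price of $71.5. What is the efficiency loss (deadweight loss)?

In inverse form: demand P = 83 − 0.01Q, supply P = 32.9 + 0.008Q.
Competitive equilibrium: 83 − 0.01Q = 32.9 + 0.008Q → Q* = 2783.3333, P* = 55.1667.
At the floor P = 71.5, quantity demanded = (83 − 71.5)/0.01 = 1150.
Sellers' marginal cost at Q' = 1150: 32.9 + 0.008·1150 = 42.1.
ΔQ = 2783.3333 − 1150 = 1633.3333; wedge = 71.5 − 42.1 = 29.4.
Deadweight loss = ½ × 1633.3333 × 29.4 = $24010 thousand.

$24010 thousand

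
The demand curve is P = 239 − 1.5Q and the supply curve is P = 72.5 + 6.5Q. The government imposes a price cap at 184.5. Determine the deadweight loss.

Competitive equilibrium: 239 − 1.5Q = 72.5 + 6.5Q → Q* = 20.8125, P* = 207.78125.
At the ceiling P = 184.5, quantity supplied = (184.5 − 72.5)/6.5 = 17.23077.
Willingness to pay at Q' = 17.23077: 239 − 1.5·17.23077 = 213.15385.
ΔQ = 20.8125 − 17.23077 = 3.58173; wedge = 213.15385 − 184.5 = 28.65385.
Welfare loss = ½ × 3.58173 × 28.65385 = 51.32.

51.32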